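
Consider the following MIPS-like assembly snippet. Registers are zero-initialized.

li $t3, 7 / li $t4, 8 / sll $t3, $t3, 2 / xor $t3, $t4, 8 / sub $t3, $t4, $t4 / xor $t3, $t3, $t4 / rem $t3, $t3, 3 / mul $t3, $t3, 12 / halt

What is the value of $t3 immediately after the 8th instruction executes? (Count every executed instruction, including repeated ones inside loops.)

li $t3, 7 → $t3=7
li $t4, 8 → $t4=8
sll $t3, $t3, 2 → $t3=7<<2=28
xor $t3, $t4, 8 → $t3=8^8=0
sub $t3, $t4, $t4 → $t3=8-8=0
xor $t3, $t3, $t4 → $t3=0^8=8
rem $t3, $t3, 3 → $t3=8%3=2
mul $t3, $t3, 12 → $t3=2*12=24
After step 8: $t3 = 24.

24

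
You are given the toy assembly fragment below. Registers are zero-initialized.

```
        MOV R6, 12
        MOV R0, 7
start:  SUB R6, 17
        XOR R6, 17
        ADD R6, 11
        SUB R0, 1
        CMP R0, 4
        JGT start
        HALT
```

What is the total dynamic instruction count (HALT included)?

after MOV R6, 12: R6=12
after MOV R0, 7: R0=7
after SUB R6, 17: R6=12-17=-5
after XOR R6, 17: R6=(-5)^17=-22
after ADD R6, 11: R6=(-22)+11=-11
after SUB R0, 1: R0=7-1=6
CMP R0, 4  (cmp 6,4)
JGT start: taken
after SUB R6, 17: R6=(-11)-17=-28
after XOR R6, 17: R6=(-28)^17=-11
after ADD R6, 11: R6=(-11)+11=0
after SUB R0, 1: R0=6-1=5
CMP R0, 4  (cmp 5,4)
JGT start: taken
after SUB R6, 17: R6=0-17=-17
after XOR R6, 17: R6=(-17)^17=-2
after ADD R6, 11: R6=(-2)+11=9
after SUB R0, 1: R0=5-1=4
CMP R0, 4  (cmp 4,4)
JGT start: not taken
halt.
Total executed instructions: 21.

21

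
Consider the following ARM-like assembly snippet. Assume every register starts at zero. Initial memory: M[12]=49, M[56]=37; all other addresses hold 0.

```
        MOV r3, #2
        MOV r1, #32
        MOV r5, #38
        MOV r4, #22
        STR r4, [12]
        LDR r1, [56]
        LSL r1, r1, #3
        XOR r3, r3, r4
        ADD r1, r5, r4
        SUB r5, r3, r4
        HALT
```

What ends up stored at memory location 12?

22

MOV r3, #2 → r3=2
MOV r1, #32 → r1=32
MOV r5, #38 → r5=38
MOV r4, #22 → r4=22
STR r4, [12] → M[12]=22
LDR r1, [56] → r1=M[56]=37
LSL r1, r1, #3 → r1=37<<3=296
XOR r3, r3, r4 → r3=2^22=20
ADD r1, r5, r4 → r1=38+22=60
SUB r5, r3, r4 → r5=20-22=-2
halt.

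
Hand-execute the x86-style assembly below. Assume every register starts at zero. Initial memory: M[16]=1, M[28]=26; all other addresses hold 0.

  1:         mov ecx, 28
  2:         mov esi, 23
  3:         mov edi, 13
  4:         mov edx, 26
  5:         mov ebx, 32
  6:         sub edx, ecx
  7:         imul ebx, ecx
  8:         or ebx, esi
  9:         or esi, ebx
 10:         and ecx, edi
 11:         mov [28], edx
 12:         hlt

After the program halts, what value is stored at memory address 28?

-2

ecx=28
esi=23
edi=13
edx=26
ebx=32
edx=26-28=-2
ebx=32*28=896
ebx=896|23=919
esi=23|919=919
ecx=28&13=12
mov [28], edx → M[28]=-2
halt.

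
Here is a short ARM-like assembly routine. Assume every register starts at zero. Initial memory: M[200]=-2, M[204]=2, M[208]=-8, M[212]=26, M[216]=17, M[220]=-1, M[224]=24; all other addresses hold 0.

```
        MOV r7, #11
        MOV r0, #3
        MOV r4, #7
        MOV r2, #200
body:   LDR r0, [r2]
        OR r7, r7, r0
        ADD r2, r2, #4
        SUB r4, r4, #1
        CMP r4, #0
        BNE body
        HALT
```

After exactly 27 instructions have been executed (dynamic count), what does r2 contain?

MOV r7, #11 → r7=11
MOV r0, #3 → r0=3
MOV r4, #7 → r4=7
MOV r2, #200 → r2=200
LDR r0, [r2] → r0=M[200]=-2
OR r7, r7, r0 → r7=11|(-2)=-1
ADD r2, r2, #4 → r2=200+4=204
SUB r4, r4, #1 → r4=7-1=6
CMP r4, #0  (cmp 6,0)
BNE body: taken
LDR r0, [r2] → r0=M[204]=2
OR r7, r7, r0 → r7=(-1)|2=-1
ADD r2, r2, #4 → r2=204+4=208
SUB r4, r4, #1 → r4=6-1=5
CMP r4, #0  (cmp 5,0)
BNE body: taken
LDR r0, [r2] → r0=M[208]=-8
OR r7, r7, r0 → r7=(-1)|(-8)=-1
ADD r2, r2, #4 → r2=208+4=212
SUB r4, r4, #1 → r4=5-1=4
CMP r4, #0  (cmp 4,0)
BNE body: taken
LDR r0, [r2] → r0=M[212]=26
OR r7, r7, r0 → r7=(-1)|26=-1
ADD r2, r2, #4 → r2=212+4=216
SUB r4, r4, #1 → r4=4-1=3
CMP r4, #0  (cmp 3,0)
After step 27: r2 = 216.

216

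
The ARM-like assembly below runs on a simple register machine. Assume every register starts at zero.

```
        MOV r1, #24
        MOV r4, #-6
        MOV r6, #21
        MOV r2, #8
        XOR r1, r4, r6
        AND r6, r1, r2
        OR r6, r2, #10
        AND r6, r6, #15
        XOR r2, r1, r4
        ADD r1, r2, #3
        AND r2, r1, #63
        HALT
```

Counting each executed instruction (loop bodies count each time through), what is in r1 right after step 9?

-17

after MOV r1, #24: r1=24
after MOV r4, #-6: r4=-6
after MOV r6, #21: r6=21
after MOV r2, #8: r2=8
after XOR r1, r4, r6: r1=(-6)^21=-17
after AND r6, r1, r2: r6=(-17)&8=8
after OR r6, r2, #10: r6=8|10=10
after AND r6, r6, #15: r6=10&15=10
after XOR r2, r1, r4: r2=(-17)^(-6)=21
After step 9: r1 = -17.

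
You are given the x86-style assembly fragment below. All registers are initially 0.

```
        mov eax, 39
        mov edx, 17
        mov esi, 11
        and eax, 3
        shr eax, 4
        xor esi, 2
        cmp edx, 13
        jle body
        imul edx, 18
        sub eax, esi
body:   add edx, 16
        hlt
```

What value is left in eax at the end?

mov eax, 39 → eax=39
mov edx, 17 → edx=17
mov esi, 11 → esi=11
and eax, 3 → eax=39&3=3
shr eax, 4 → eax=3>>4=0
xor esi, 2 → esi=11^2=9
cmp edx, 13  (cmp 17,13)
jle body: not taken
imul edx, 18 → edx=17*18=306
sub eax, esi → eax=0-9=-9
add edx, 16 → edx=306+16=322
halt.

-9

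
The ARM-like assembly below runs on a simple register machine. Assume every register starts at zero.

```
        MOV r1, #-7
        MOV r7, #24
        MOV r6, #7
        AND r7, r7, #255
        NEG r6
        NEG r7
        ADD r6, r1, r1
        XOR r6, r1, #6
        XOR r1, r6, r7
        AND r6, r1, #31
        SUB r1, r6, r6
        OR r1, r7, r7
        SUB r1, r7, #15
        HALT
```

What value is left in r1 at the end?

after MOV r1, #-7: r1=-7
after MOV r7, #24: r7=24
after MOV r6, #7: r6=7
after AND r7, r7, #255: r7=24&255=24
after NEG r6: r6=-(7)=-7
after NEG r7: r7=-(24)=-24
after ADD r6, r1, r1: r6=(-7)+(-7)=-14
after XOR r6, r1, #6: r6=(-7)^6=-1
after XOR r1, r6, r7: r1=(-1)^(-24)=23
after AND r6, r1, #31: r6=23&31=23
after SUB r1, r6, r6: r1=23-23=0
after OR r1, r7, r7: r1=(-24)|(-24)=-24
after SUB r1, r7, #15: r1=(-24)-15=-39
halt.

-39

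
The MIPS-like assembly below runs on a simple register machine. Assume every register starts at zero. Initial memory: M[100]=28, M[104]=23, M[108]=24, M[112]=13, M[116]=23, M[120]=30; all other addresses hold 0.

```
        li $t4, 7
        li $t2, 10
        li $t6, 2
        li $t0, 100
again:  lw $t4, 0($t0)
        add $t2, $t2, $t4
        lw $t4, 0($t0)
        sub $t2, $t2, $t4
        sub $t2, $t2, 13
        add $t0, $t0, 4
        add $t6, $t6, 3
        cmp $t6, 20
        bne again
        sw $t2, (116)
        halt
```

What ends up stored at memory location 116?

-68

$t4=7
$t2=10
$t6=2
$t0=100
$t4=M[100]=28
$t2=10+28=38
$t4=M[100]=28
$t2=38-28=10
$t2=10-13=-3
$t0=100+4=104
$t6=2+3=5
cmp $t6, 20  (cmp 5,20)
bne again: taken
$t4=M[104]=23
$t2=(-3)+23=20
$t4=M[104]=23
$t2=20-23=-3
$t2=(-3)-13=-16
$t0=104+4=108
$t6=5+3=8
cmp $t6, 20  (cmp 8,20)
bne again: taken
$t4=M[108]=24
$t2=(-16)+24=8
$t4=M[108]=24
$t2=8-24=-16
$t2=(-16)-13=-29
$t0=108+4=112
$t6=8+3=11
cmp $t6, 20  (cmp 11,20)
bne again: taken
$t4=M[112]=13
$t2=(-29)+13=-16
$t4=M[112]=13
$t2=(-16)-13=-29
$t2=(-29)-13=-42
$t0=112+4=116
$t6=11+3=14
cmp $t6, 20  (cmp 14,20)
bne again: taken
$t4=M[116]=23
$t2=(-42)+23=-19
$t4=M[116]=23
$t2=(-19)-23=-42
$t2=(-42)-13=-55
$t0=116+4=120
$t6=14+3=17
cmp $t6, 20  (cmp 17,20)
bne again: taken
$t4=M[120]=30
$t2=(-55)+30=-25
$t4=M[120]=30
$t2=(-25)-30=-55
$t2=(-55)-13=-68
$t0=120+4=124
$t6=17+3=20
cmp $t6, 20  (cmp 20,20)
bne again: not taken
sw $t2, (116) → M[116]=-68
halt.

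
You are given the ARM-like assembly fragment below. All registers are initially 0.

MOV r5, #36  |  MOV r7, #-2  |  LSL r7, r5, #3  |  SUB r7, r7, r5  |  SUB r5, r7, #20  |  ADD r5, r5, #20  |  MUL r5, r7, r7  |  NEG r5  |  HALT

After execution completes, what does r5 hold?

after MOV r5, #36: r5=36
after MOV r7, #-2: r7=-2
after LSL r7, r5, #3: r7=36<<3=288
after SUB r7, r7, r5: r7=288-36=252
after SUB r5, r7, #20: r5=252-20=232
after ADD r5, r5, #20: r5=232+20=252
after MUL r5, r7, r7: r5=252*252=63504
after NEG r5: r5=-(63504)=-63504
halt.

-63504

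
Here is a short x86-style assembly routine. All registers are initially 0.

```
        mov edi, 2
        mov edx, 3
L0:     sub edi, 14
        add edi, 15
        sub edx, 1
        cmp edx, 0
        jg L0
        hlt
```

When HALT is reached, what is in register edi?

5

after mov edi, 2: edi=2
after mov edx, 3: edx=3
after sub edi, 14: edi=2-14=-12
after add edi, 15: edi=(-12)+15=3
after sub edx, 1: edx=3-1=2
cmp edx, 0  (cmp 2,0)
jg L0: taken
after sub edi, 14: edi=3-14=-11
after add edi, 15: edi=(-11)+15=4
after sub edx, 1: edx=2-1=1
cmp edx, 0  (cmp 1,0)
jg L0: taken
after sub edi, 14: edi=4-14=-10
after add edi, 15: edi=(-10)+15=5
after sub edx, 1: edx=1-1=0
cmp edx, 0  (cmp 0,0)
jg L0: not taken
halt.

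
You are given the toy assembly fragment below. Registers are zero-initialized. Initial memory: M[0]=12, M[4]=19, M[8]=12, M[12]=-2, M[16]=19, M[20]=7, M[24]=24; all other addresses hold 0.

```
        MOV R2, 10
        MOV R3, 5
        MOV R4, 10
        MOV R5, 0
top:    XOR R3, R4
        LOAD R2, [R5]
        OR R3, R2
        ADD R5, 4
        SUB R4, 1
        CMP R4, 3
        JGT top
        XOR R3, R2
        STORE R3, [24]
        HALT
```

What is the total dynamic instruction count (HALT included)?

MOV R2, 10 → R2=10
MOV R3, 5 → R3=5
MOV R4, 10 → R4=10
MOV R5, 0 → R5=0
XOR R3, R4 → R3=5^10=15
LOAD R2, [R5] → R2=M[0]=12
OR R3, R2 → R3=15|12=15
ADD R5, 4 → R5=0+4=4
SUB R4, 1 → R4=10-1=9
CMP R4, 3  (cmp 9,3)
JGT top: taken
XOR R3, R4 → R3=15^9=6
LOAD R2, [R5] → R2=M[4]=19
OR R3, R2 → R3=6|19=23
ADD R5, 4 → R5=4+4=8
SUB R4, 1 → R4=9-1=8
CMP R4, 3  (cmp 8,3)
JGT top: taken
XOR R3, R4 → R3=23^8=31
LOAD R2, [R5] → R2=M[8]=12
OR R3, R2 → R3=31|12=31
ADD R5, 4 → R5=8+4=12
SUB R4, 1 → R4=8-1=7
CMP R4, 3  (cmp 7,3)
JGT top: taken
XOR R3, R4 → R3=31^7=24
LOAD R2, [R5] → R2=M[12]=-2
OR R3, R2 → R3=24|(-2)=-2
ADD R5, 4 → R5=12+4=16
SUB R4, 1 → R4=7-1=6
CMP R4, 3  (cmp 6,3)
JGT top: taken
XOR R3, R4 → R3=(-2)^6=-8
LOAD R2, [R5] → R2=M[16]=19
OR R3, R2 → R3=(-8)|19=-5
ADD R5, 4 → R5=16+4=20
SUB R4, 1 → R4=6-1=5
CMP R4, 3  (cmp 5,3)
JGT top: taken
XOR R3, R4 → R3=(-5)^5=-2
LOAD R2, [R5] → R2=M[20]=7
OR R3, R2 → R3=(-2)|7=-1
ADD R5, 4 → R5=20+4=24
SUB R4, 1 → R4=5-1=4
CMP R4, 3  (cmp 4,3)
JGT top: taken
XOR R3, R4 → R3=(-1)^4=-5
LOAD R2, [R5] → R2=M[24]=24
OR R3, R2 → R3=(-5)|24=-5
ADD R5, 4 → R5=24+4=28
SUB R4, 1 → R4=4-1=3
CMP R4, 3  (cmp 3,3)
JGT top: not taken
XOR R3, R2 → R3=(-5)^24=-29
STORE R3, [24] → M[24]=-29
halt.
Total executed instructions: 56.

56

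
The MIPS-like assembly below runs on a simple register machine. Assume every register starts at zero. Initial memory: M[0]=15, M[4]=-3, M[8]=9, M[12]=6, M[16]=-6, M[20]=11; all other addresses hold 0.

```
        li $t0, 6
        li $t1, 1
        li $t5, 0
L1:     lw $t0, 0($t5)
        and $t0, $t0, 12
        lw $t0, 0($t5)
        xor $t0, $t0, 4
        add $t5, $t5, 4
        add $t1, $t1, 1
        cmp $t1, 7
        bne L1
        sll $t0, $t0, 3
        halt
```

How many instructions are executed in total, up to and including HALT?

li $t0, 6 → $t0=6
li $t1, 1 → $t1=1
li $t5, 0 → $t5=0
lw $t0, 0($t5) → $t0=M[0]=15
and $t0, $t0, 12 → $t0=15&12=12
lw $t0, 0($t5) → $t0=M[0]=15
xor $t0, $t0, 4 → $t0=15^4=11
add $t5, $t5, 4 → $t5=0+4=4
add $t1, $t1, 1 → $t1=1+1=2
cmp $t1, 7  (cmp 2,7)
bne L1: taken
lw $t0, 0($t5) → $t0=M[4]=-3
and $t0, $t0, 12 → $t0=(-3)&12=12
lw $t0, 0($t5) → $t0=M[4]=-3
xor $t0, $t0, 4 → $t0=(-3)^4=-7
add $t5, $t5, 4 → $t5=4+4=8
add $t1, $t1, 1 → $t1=2+1=3
cmp $t1, 7  (cmp 3,7)
bne L1: taken
lw $t0, 0($t5) → $t0=M[8]=9
and $t0, $t0, 12 → $t0=9&12=8
lw $t0, 0($t5) → $t0=M[8]=9
xor $t0, $t0, 4 → $t0=9^4=13
add $t5, $t5, 4 → $t5=8+4=12
add $t1, $t1, 1 → $t1=3+1=4
cmp $t1, 7  (cmp 4,7)
bne L1: taken
lw $t0, 0($t5) → $t0=M[12]=6
and $t0, $t0, 12 → $t0=6&12=4
lw $t0, 0($t5) → $t0=M[12]=6
xor $t0, $t0, 4 → $t0=6^4=2
add $t5, $t5, 4 → $t5=12+4=16
add $t1, $t1, 1 → $t1=4+1=5
cmp $t1, 7  (cmp 5,7)
bne L1: taken
lw $t0, 0($t5) → $t0=M[16]=-6
and $t0, $t0, 12 → $t0=(-6)&12=8
lw $t0, 0($t5) → $t0=M[16]=-6
xor $t0, $t0, 4 → $t0=(-6)^4=-2
add $t5, $t5, 4 → $t5=16+4=20
add $t1, $t1, 1 → $t1=5+1=6
cmp $t1, 7  (cmp 6,7)
bne L1: taken
lw $t0, 0($t5) → $t0=M[20]=11
and $t0, $t0, 12 → $t0=11&12=8
lw $t0, 0($t5) → $t0=M[20]=11
xor $t0, $t0, 4 → $t0=11^4=15
add $t5, $t5, 4 → $t5=20+4=24
add $t1, $t1, 1 → $t1=6+1=7
cmp $t1, 7  (cmp 7,7)
bne L1: not taken
sll $t0, $t0, 3 → $t0=15<<3=120
halt.
Total executed instructions: 53.

53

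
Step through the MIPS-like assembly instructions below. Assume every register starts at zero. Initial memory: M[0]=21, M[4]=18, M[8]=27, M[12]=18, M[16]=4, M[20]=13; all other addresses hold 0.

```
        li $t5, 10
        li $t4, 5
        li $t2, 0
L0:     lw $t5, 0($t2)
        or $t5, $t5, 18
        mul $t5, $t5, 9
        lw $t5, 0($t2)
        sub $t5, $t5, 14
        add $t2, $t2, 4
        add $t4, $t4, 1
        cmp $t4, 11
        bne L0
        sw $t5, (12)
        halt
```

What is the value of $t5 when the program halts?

li $t5, 10 → $t5=10
li $t4, 5 → $t4=5
li $t2, 0 → $t2=0
lw $t5, 0($t2) → $t5=M[0]=21
or $t5, $t5, 18 → $t5=21|18=23
mul $t5, $t5, 9 → $t5=23*9=207
lw $t5, 0($t2) → $t5=M[0]=21
sub $t5, $t5, 14 → $t5=21-14=7
add $t2, $t2, 4 → $t2=0+4=4
add $t4, $t4, 1 → $t4=5+1=6
cmp $t4, 11  (cmp 6,11)
bne L0: taken
lw $t5, 0($t2) → $t5=M[4]=18
or $t5, $t5, 18 → $t5=18|18=18
mul $t5, $t5, 9 → $t5=18*9=162
lw $t5, 0($t2) → $t5=M[4]=18
sub $t5, $t5, 14 → $t5=18-14=4
add $t2, $t2, 4 → $t2=4+4=8
add $t4, $t4, 1 → $t4=6+1=7
cmp $t4, 11  (cmp 7,11)
bne L0: taken
lw $t5, 0($t2) → $t5=M[8]=27
or $t5, $t5, 18 → $t5=27|18=27
mul $t5, $t5, 9 → $t5=27*9=243
lw $t5, 0($t2) → $t5=M[8]=27
sub $t5, $t5, 14 → $t5=27-14=13
add $t2, $t2, 4 → $t2=8+4=12
add $t4, $t4, 1 → $t4=7+1=8
cmp $t4, 11  (cmp 8,11)
bne L0: taken
lw $t5, 0($t2) → $t5=M[12]=18
or $t5, $t5, 18 → $t5=18|18=18
mul $t5, $t5, 9 → $t5=18*9=162
lw $t5, 0($t2) → $t5=M[12]=18
sub $t5, $t5, 14 → $t5=18-14=4
add $t2, $t2, 4 → $t2=12+4=16
add $t4, $t4, 1 → $t4=8+1=9
cmp $t4, 11  (cmp 9,11)
bne L0: taken
lw $t5, 0($t2) → $t5=M[16]=4
or $t5, $t5, 18 → $t5=4|18=22
mul $t5, $t5, 9 → $t5=22*9=198
lw $t5, 0($t2) → $t5=M[16]=4
sub $t5, $t5, 14 → $t5=4-14=-10
add $t2, $t2, 4 → $t2=16+4=20
add $t4, $t4, 1 → $t4=9+1=10
cmp $t4, 11  (cmp 10,11)
bne L0: taken
lw $t5, 0($t2) → $t5=M[20]=13
or $t5, $t5, 18 → $t5=13|18=31
mul $t5, $t5, 9 → $t5=31*9=279
lw $t5, 0($t2) → $t5=M[20]=13
sub $t5, $t5, 14 → $t5=13-14=-1
add $t2, $t2, 4 → $t2=20+4=24
add $t4, $t4, 1 → $t4=10+1=11
cmp $t4, 11  (cmp 11,11)
bne L0: not taken
sw $t5, (12) → M[12]=-1
halt.

-1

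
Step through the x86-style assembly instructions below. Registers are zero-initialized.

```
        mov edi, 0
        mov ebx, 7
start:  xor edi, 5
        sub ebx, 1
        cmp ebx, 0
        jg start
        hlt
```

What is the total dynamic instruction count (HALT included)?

31

after mov edi, 0: edi=0
after mov ebx, 7: ebx=7
after xor edi, 5: edi=0^5=5
after sub ebx, 1: ebx=7-1=6
cmp ebx, 0  (cmp 6,0)
jg start: taken
after xor edi, 5: edi=5^5=0
after sub ebx, 1: ebx=6-1=5
cmp ebx, 0  (cmp 5,0)
jg start: taken
after xor edi, 5: edi=0^5=5
after sub ebx, 1: ebx=5-1=4
cmp ebx, 0  (cmp 4,0)
jg start: taken
after xor edi, 5: edi=5^5=0
after sub ebx, 1: ebx=4-1=3
cmp ebx, 0  (cmp 3,0)
jg start: taken
after xor edi, 5: edi=0^5=5
after sub ebx, 1: ebx=3-1=2
cmp ebx, 0  (cmp 2,0)
jg start: taken
after xor edi, 5: edi=5^5=0
after sub ebx, 1: ebx=2-1=1
cmp ebx, 0  (cmp 1,0)
jg start: taken
after xor edi, 5: edi=0^5=5
after sub ebx, 1: ebx=1-1=0
cmp ebx, 0  (cmp 0,0)
jg start: not taken
halt.
Total executed instructions: 31.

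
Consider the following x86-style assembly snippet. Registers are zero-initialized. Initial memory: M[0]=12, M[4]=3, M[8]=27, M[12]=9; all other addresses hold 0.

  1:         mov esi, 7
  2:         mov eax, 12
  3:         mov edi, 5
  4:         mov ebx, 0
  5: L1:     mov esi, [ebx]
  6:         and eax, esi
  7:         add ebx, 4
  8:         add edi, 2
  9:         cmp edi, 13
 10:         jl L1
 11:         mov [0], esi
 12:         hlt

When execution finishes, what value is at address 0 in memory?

after mov esi, 7: esi=7
after mov eax, 12: eax=12
after mov edi, 5: edi=5
after mov ebx, 0: ebx=0
after mov esi, [ebx]: esi=M[0]=12
after and eax, esi: eax=12&12=12
after add ebx, 4: ebx=0+4=4
after add edi, 2: edi=5+2=7
cmp edi, 13  (cmp 7,13)
jl L1: taken
after mov esi, [ebx]: esi=M[4]=3
after and eax, esi: eax=12&3=0
after add ebx, 4: ebx=4+4=8
after add edi, 2: edi=7+2=9
cmp edi, 13  (cmp 9,13)
jl L1: taken
after mov esi, [ebx]: esi=M[8]=27
after and eax, esi: eax=0&27=0
after add ebx, 4: ebx=8+4=12
after add edi, 2: edi=9+2=11
cmp edi, 13  (cmp 11,13)
jl L1: taken
after mov esi, [ebx]: esi=M[12]=9
after and eax, esi: eax=0&9=0
after add ebx, 4: ebx=12+4=16
after add edi, 2: edi=11+2=13
cmp edi, 13  (cmp 13,13)
jl L1: not taken
mov [0], esi → M[0]=9
halt.

9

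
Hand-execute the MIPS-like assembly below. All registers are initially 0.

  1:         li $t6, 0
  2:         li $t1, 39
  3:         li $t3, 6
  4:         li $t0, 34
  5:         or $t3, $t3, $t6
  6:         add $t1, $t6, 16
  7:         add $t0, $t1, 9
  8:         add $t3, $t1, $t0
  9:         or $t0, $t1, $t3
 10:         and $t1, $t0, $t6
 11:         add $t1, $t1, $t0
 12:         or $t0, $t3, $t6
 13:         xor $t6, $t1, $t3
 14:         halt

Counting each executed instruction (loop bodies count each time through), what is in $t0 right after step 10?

57

$t6=0
$t1=39
$t3=6
$t0=34
$t3=6|0=6
$t1=0+16=16
$t0=16+9=25
$t3=16+25=41
$t0=16|41=57
$t1=57&0=0
After step 10: $t0 = 57.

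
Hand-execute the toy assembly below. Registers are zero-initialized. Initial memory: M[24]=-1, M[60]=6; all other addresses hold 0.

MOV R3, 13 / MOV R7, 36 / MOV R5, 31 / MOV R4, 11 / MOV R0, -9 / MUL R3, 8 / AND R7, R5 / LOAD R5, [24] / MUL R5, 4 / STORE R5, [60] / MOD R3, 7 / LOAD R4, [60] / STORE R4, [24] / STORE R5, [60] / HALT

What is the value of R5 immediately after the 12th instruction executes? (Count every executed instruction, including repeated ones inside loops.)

MOV R3, 13 → R3=13
MOV R7, 36 → R7=36
MOV R5, 31 → R5=31
MOV R4, 11 → R4=11
MOV R0, -9 → R0=-9
MUL R3, 8 → R3=13*8=104
AND R7, R5 → R7=36&31=4
LOAD R5, [24] → R5=M[24]=-1
MUL R5, 4 → R5=(-1)*4=-4
STORE R5, [60] → M[60]=-4
MOD R3, 7 → R3=104%7=6
LOAD R4, [60] → R4=M[60]=-4
After step 12: R5 = -4.

-4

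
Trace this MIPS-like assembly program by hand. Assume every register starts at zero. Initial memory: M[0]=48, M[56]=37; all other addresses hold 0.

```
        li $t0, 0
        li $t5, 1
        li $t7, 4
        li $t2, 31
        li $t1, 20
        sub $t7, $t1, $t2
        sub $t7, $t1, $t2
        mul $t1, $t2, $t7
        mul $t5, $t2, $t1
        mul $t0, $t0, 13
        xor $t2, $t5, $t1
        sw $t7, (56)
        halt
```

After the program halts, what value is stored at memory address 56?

-11

$t0=0
$t5=1
$t7=4
$t2=31
$t1=20
$t7=20-31=-11
$t7=20-31=-11
$t1=31*(-11)=-341
$t5=31*(-341)=-10571
$t0=0*13=0
$t2=(-10571)^(-341)=10270
sw $t7, (56) → M[56]=-11
halt.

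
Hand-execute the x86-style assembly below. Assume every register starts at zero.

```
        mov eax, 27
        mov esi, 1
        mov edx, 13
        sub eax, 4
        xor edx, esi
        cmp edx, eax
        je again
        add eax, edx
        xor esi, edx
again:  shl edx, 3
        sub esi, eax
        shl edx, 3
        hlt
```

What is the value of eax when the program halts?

35

eax=27
esi=1
edx=13
eax=27-4=23
edx=13^1=12
cmp edx, eax  (cmp 12,23)
je again: not taken
eax=23+12=35
esi=1^12=13
edx=12<<3=96
esi=13-35=-22
edx=96<<3=768
halt.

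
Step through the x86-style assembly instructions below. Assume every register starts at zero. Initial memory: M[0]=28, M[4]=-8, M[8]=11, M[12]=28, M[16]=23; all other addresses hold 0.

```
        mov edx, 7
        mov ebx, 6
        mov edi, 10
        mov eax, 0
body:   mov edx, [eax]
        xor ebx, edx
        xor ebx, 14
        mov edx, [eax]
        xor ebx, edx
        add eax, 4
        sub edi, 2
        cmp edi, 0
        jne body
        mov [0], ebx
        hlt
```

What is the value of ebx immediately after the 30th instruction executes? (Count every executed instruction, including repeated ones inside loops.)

after mov edx, 7: edx=7
after mov ebx, 6: ebx=6
after mov edi, 10: edi=10
after mov eax, 0: eax=0
after mov edx, [eax]: edx=M[0]=28
after xor ebx, edx: ebx=6^28=26
after xor ebx, 14: ebx=26^14=20
after mov edx, [eax]: edx=M[0]=28
after xor ebx, edx: ebx=20^28=8
after add eax, 4: eax=0+4=4
after sub edi, 2: edi=10-2=8
cmp edi, 0  (cmp 8,0)
jne body: taken
after mov edx, [eax]: edx=M[4]=-8
after xor ebx, edx: ebx=8^(-8)=-16
after xor ebx, 14: ebx=(-16)^14=-2
after mov edx, [eax]: edx=M[4]=-8
after xor ebx, edx: ebx=(-2)^(-8)=6
after add eax, 4: eax=4+4=8
after sub edi, 2: edi=8-2=6
cmp edi, 0  (cmp 6,0)
jne body: taken
after mov edx, [eax]: edx=M[8]=11
after xor ebx, edx: ebx=6^11=13
after xor ebx, 14: ebx=13^14=3
after mov edx, [eax]: edx=M[8]=11
after xor ebx, edx: ebx=3^11=8
after add eax, 4: eax=8+4=12
after sub edi, 2: edi=6-2=4
cmp edi, 0  (cmp 4,0)
After step 30: ebx = 8.

8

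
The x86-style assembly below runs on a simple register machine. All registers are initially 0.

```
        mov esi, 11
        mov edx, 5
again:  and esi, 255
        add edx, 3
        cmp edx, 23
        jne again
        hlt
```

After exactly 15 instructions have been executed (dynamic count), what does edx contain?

after mov esi, 11: esi=11
after mov edx, 5: edx=5
after and esi, 255: esi=11&255=11
after add edx, 3: edx=5+3=8
cmp edx, 23  (cmp 8,23)
jne again: taken
after and esi, 255: esi=11&255=11
after add edx, 3: edx=8+3=11
cmp edx, 23  (cmp 11,23)
jne again: taken
after and esi, 255: esi=11&255=11
after add edx, 3: edx=11+3=14
cmp edx, 23  (cmp 14,23)
jne again: taken
after and esi, 255: esi=11&255=11
After step 15: edx = 14.

14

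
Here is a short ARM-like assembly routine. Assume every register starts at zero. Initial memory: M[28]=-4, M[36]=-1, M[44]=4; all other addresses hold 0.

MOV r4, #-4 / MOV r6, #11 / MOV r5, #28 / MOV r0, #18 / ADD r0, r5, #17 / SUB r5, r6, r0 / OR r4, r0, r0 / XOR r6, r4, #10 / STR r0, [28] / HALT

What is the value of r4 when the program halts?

45

after MOV r4, #-4: r4=-4
after MOV r6, #11: r6=11
after MOV r5, #28: r5=28
after MOV r0, #18: r0=18
after ADD r0, r5, #17: r0=28+17=45
after SUB r5, r6, r0: r5=11-45=-34
after OR r4, r0, r0: r4=45|45=45
after XOR r6, r4, #10: r6=45^10=39
STR r0, [28] → M[28]=45
halt.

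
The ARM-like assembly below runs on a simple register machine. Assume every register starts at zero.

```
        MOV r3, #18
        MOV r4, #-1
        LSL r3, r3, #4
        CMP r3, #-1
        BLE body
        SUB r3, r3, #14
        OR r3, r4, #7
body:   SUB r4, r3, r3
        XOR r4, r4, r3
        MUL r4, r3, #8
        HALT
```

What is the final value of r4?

-8

r3=18
r4=-1
r3=18<<4=288
CMP r3, #-1  (cmp 288,-1)
BLE body: not taken
r3=288-14=274
r3=(-1)|7=-1
r4=(-1)-(-1)=0
r4=0^(-1)=-1
r4=(-1)*8=-8
halt.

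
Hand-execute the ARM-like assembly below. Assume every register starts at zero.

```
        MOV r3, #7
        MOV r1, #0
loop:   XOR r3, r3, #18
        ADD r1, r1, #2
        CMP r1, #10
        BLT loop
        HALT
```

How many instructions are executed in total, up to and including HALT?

r3=7
r1=0
r3=7^18=21
r1=0+2=2
CMP r1, #10  (cmp 2,10)
BLT loop: taken
r3=21^18=7
r1=2+2=4
CMP r1, #10  (cmp 4,10)
BLT loop: taken
r3=7^18=21
r1=4+2=6
CMP r1, #10  (cmp 6,10)
BLT loop: taken
r3=21^18=7
r1=6+2=8
CMP r1, #10  (cmp 8,10)
BLT loop: taken
r3=7^18=21
r1=8+2=10
CMP r1, #10  (cmp 10,10)
BLT loop: not taken
halt.
Total executed instructions: 23.

23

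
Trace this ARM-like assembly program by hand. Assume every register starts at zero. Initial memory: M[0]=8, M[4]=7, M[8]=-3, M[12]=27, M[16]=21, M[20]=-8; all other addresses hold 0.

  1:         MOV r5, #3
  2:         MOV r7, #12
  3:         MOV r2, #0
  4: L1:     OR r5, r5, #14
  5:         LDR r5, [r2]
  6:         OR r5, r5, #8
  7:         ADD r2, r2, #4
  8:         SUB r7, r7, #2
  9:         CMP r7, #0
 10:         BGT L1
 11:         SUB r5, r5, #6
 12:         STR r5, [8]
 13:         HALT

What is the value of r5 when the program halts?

MOV r5, #3 → r5=3
MOV r7, #12 → r7=12
MOV r2, #0 → r2=0
OR r5, r5, #14 → r5=3|14=15
LDR r5, [r2] → r5=M[0]=8
OR r5, r5, #8 → r5=8|8=8
ADD r2, r2, #4 → r2=0+4=4
SUB r7, r7, #2 → r7=12-2=10
CMP r7, #0  (cmp 10,0)
BGT L1: taken
OR r5, r5, #14 → r5=8|14=14
LDR r5, [r2] → r5=M[4]=7
OR r5, r5, #8 → r5=7|8=15
ADD r2, r2, #4 → r2=4+4=8
SUB r7, r7, #2 → r7=10-2=8
CMP r7, #0  (cmp 8,0)
BGT L1: taken
OR r5, r5, #14 → r5=15|14=15
LDR r5, [r2] → r5=M[8]=-3
OR r5, r5, #8 → r5=(-3)|8=-3
ADD r2, r2, #4 → r2=8+4=12
SUB r7, r7, #2 → r7=8-2=6
CMP r7, #0  (cmp 6,0)
BGT L1: taken
OR r5, r5, #14 → r5=(-3)|14=-1
LDR r5, [r2] → r5=M[12]=27
OR r5, r5, #8 → r5=27|8=27
ADD r2, r2, #4 → r2=12+4=16
SUB r7, r7, #2 → r7=6-2=4
CMP r7, #0  (cmp 4,0)
BGT L1: taken
OR r5, r5, #14 → r5=27|14=31
LDR r5, [r2] → r5=M[16]=21
OR r5, r5, #8 → r5=21|8=29
ADD r2, r2, #4 → r2=16+4=20
SUB r7, r7, #2 → r7=4-2=2
CMP r7, #0  (cmp 2,0)
BGT L1: taken
OR r5, r5, #14 → r5=29|14=31
LDR r5, [r2] → r5=M[20]=-8
OR r5, r5, #8 → r5=(-8)|8=-8
ADD r2, r2, #4 → r2=20+4=24
SUB r7, r7, #2 → r7=2-2=0
CMP r7, #0  (cmp 0,0)
BGT L1: not taken
SUB r5, r5, #6 → r5=(-8)-6=-14
STR r5, [8] → M[8]=-14
halt.

-14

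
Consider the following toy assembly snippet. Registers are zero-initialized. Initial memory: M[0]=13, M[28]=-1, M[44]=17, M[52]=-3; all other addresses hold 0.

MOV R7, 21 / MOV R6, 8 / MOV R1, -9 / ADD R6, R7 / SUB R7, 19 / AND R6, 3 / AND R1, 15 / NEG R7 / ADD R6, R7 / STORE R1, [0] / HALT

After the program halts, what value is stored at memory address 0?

R7=21
R6=8
R1=-9
R6=8+21=29
R7=21-19=2
R6=29&3=1
R1=(-9)&15=7
R7=-(2)=-2
R6=1+(-2)=-1
STORE R1, [0] → M[0]=7
halt.

7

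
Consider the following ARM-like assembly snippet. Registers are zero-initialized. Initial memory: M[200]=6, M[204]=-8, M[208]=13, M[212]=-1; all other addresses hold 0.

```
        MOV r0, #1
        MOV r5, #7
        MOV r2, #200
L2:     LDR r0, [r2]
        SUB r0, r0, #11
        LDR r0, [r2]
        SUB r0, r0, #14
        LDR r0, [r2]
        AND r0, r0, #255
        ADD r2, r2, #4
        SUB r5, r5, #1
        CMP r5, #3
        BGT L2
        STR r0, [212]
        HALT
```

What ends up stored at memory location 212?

255

r0=1
r5=7
r2=200
r0=M[200]=6
r0=6-11=-5
r0=M[200]=6
r0=6-14=-8
r0=M[200]=6
r0=6&255=6
r2=200+4=204
r5=7-1=6
CMP r5, #3  (cmp 6,3)
BGT L2: taken
r0=M[204]=-8
r0=(-8)-11=-19
r0=M[204]=-8
r0=(-8)-14=-22
r0=M[204]=-8
r0=(-8)&255=248
r2=204+4=208
r5=6-1=5
CMP r5, #3  (cmp 5,3)
BGT L2: taken
r0=M[208]=13
r0=13-11=2
r0=M[208]=13
r0=13-14=-1
r0=M[208]=13
r0=13&255=13
r2=208+4=212
r5=5-1=4
CMP r5, #3  (cmp 4,3)
BGT L2: taken
r0=M[212]=-1
r0=(-1)-11=-12
r0=M[212]=-1
r0=(-1)-14=-15
r0=M[212]=-1
r0=(-1)&255=255
r2=212+4=216
r5=4-1=3
CMP r5, #3  (cmp 3,3)
BGT L2: not taken
STR r0, [212] → M[212]=255
halt.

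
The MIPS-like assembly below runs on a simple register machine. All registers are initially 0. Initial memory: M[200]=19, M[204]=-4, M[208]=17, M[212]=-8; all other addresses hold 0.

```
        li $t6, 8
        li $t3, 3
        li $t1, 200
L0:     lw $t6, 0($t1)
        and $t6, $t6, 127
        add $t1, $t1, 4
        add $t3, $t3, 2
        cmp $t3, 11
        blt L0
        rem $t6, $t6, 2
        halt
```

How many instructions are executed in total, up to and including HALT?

li $t6, 8 → $t6=8
li $t3, 3 → $t3=3
li $t1, 200 → $t1=200
lw $t6, 0($t1) → $t6=M[200]=19
and $t6, $t6, 127 → $t6=19&127=19
add $t1, $t1, 4 → $t1=200+4=204
add $t3, $t3, 2 → $t3=3+2=5
cmp $t3, 11  (cmp 5,11)
blt L0: taken
lw $t6, 0($t1) → $t6=M[204]=-4
and $t6, $t6, 127 → $t6=(-4)&127=124
add $t1, $t1, 4 → $t1=204+4=208
add $t3, $t3, 2 → $t3=5+2=7
cmp $t3, 11  (cmp 7,11)
blt L0: taken
lw $t6, 0($t1) → $t6=M[208]=17
and $t6, $t6, 127 → $t6=17&127=17
add $t1, $t1, 4 → $t1=208+4=212
add $t3, $t3, 2 → $t3=7+2=9
cmp $t3, 11  (cmp 9,11)
blt L0: taken
lw $t6, 0($t1) → $t6=M[212]=-8
and $t6, $t6, 127 → $t6=(-8)&127=120
add $t1, $t1, 4 → $t1=212+4=216
add $t3, $t3, 2 → $t3=9+2=11
cmp $t3, 11  (cmp 11,11)
blt L0: not taken
rem $t6, $t6, 2 → $t6=120%2=0
halt.
Total executed instructions: 29.

29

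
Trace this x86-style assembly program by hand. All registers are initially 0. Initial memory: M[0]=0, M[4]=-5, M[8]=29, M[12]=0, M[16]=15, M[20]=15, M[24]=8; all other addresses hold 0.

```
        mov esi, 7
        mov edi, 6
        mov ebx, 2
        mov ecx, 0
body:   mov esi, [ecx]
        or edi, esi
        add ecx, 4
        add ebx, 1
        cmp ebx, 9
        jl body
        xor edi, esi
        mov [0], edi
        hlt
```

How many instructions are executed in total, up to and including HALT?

49

esi=7
edi=6
ebx=2
ecx=0
esi=M[0]=0
edi=6|0=6
ecx=0+4=4
ebx=2+1=3
cmp ebx, 9  (cmp 3,9)
jl body: taken
esi=M[4]=-5
edi=6|(-5)=-1
ecx=4+4=8
ebx=3+1=4
cmp ebx, 9  (cmp 4,9)
jl body: taken
esi=M[8]=29
edi=(-1)|29=-1
ecx=8+4=12
ebx=4+1=5
cmp ebx, 9  (cmp 5,9)
jl body: taken
esi=M[12]=0
edi=(-1)|0=-1
ecx=12+4=16
ebx=5+1=6
cmp ebx, 9  (cmp 6,9)
jl body: taken
esi=M[16]=15
edi=(-1)|15=-1
ecx=16+4=20
ebx=6+1=7
cmp ebx, 9  (cmp 7,9)
jl body: taken
esi=M[20]=15
edi=(-1)|15=-1
ecx=20+4=24
ebx=7+1=8
cmp ebx, 9  (cmp 8,9)
jl body: taken
esi=M[24]=8
edi=(-1)|8=-1
ecx=24+4=28
ebx=8+1=9
cmp ebx, 9  (cmp 9,9)
jl body: not taken
edi=(-1)^8=-9
mov [0], edi → M[0]=-9
halt.
Total executed instructions: 49.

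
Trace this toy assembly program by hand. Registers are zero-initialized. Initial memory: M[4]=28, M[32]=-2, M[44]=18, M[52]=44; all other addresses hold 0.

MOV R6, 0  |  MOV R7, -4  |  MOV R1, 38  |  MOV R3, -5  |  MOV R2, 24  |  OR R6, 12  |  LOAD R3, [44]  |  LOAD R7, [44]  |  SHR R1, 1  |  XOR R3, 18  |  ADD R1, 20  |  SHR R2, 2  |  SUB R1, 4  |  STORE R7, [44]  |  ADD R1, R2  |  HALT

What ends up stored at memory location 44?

18

R6=0
R7=-4
R1=38
R3=-5
R2=24
R6=0|12=12
R3=M[44]=18
R7=M[44]=18
R1=38>>1=19
R3=18^18=0
R1=19+20=39
R2=24>>2=6
R1=39-4=35
STORE R7, [44] → M[44]=18
R1=35+6=41
halt.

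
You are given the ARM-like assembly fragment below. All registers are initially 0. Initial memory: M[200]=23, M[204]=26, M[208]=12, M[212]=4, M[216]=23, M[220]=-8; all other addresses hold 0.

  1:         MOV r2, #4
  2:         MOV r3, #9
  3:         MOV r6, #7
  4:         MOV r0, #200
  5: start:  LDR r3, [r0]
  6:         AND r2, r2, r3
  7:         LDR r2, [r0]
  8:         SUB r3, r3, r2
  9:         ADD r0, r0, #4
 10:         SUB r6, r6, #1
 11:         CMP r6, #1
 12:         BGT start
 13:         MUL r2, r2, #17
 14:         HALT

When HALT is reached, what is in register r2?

r2=4
r3=9
r6=7
r0=200
r3=M[200]=23
r2=4&23=4
r2=M[200]=23
r3=23-23=0
r0=200+4=204
r6=7-1=6
CMP r6, #1  (cmp 6,1)
BGT start: taken
r3=M[204]=26
r2=23&26=18
r2=M[204]=26
r3=26-26=0
r0=204+4=208
r6=6-1=5
CMP r6, #1  (cmp 5,1)
BGT start: taken
r3=M[208]=12
r2=26&12=8
r2=M[208]=12
r3=12-12=0
r0=208+4=212
r6=5-1=4
CMP r6, #1  (cmp 4,1)
BGT start: taken
r3=M[212]=4
r2=12&4=4
r2=M[212]=4
r3=4-4=0
r0=212+4=216
r6=4-1=3
CMP r6, #1  (cmp 3,1)
BGT start: taken
r3=M[216]=23
r2=4&23=4
r2=M[216]=23
r3=23-23=0
r0=216+4=220
r6=3-1=2
CMP r6, #1  (cmp 2,1)
BGT start: taken
r3=M[220]=-8
r2=23&(-8)=16
r2=M[220]=-8
r3=(-8)-(-8)=0
r0=220+4=224
r6=2-1=1
CMP r6, #1  (cmp 1,1)
BGT start: not taken
r2=(-8)*17=-136
halt.

-136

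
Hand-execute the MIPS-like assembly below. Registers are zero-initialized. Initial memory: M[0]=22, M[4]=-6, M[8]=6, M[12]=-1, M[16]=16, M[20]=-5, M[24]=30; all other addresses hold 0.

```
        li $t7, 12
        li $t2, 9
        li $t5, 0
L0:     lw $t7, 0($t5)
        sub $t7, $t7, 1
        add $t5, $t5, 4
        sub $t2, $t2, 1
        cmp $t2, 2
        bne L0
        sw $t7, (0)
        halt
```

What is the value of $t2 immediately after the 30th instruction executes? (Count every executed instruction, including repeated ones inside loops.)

5

$t7=12
$t2=9
$t5=0
$t7=M[0]=22
$t7=22-1=21
$t5=0+4=4
$t2=9-1=8
cmp $t2, 2  (cmp 8,2)
bne L0: taken
$t7=M[4]=-6
$t7=(-6)-1=-7
$t5=4+4=8
$t2=8-1=7
cmp $t2, 2  (cmp 7,2)
bne L0: taken
$t7=M[8]=6
$t7=6-1=5
$t5=8+4=12
$t2=7-1=6
cmp $t2, 2  (cmp 6,2)
bne L0: taken
$t7=M[12]=-1
$t7=(-1)-1=-2
$t5=12+4=16
$t2=6-1=5
cmp $t2, 2  (cmp 5,2)
bne L0: taken
$t7=M[16]=16
$t7=16-1=15
$t5=16+4=20
After step 30: $t2 = 5.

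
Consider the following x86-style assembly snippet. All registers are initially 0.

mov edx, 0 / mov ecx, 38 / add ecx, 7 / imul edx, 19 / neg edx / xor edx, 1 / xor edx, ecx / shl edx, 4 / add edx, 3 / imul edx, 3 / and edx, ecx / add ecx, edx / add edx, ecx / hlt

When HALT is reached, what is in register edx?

63

edx=0
ecx=38
ecx=38+7=45
edx=0*19=0
edx=-(0)=0
edx=0^1=1
edx=1^45=44
edx=44<<4=704
edx=704+3=707
edx=707*3=2121
edx=2121&45=9
ecx=45+9=54
edx=9+54=63
halt.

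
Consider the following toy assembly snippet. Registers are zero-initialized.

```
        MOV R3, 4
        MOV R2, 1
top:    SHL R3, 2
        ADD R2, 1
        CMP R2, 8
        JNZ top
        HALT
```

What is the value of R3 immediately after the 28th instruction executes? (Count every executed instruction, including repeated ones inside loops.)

65536

R3=4
R2=1
R3=4<<2=16
R2=1+1=2
CMP R2, 8  (cmp 2,8)
JNZ top: taken
R3=16<<2=64
R2=2+1=3
CMP R2, 8  (cmp 3,8)
JNZ top: taken
R3=64<<2=256
R2=3+1=4
CMP R2, 8  (cmp 4,8)
JNZ top: taken
R3=256<<2=1024
R2=4+1=5
CMP R2, 8  (cmp 5,8)
JNZ top: taken
R3=1024<<2=4096
R2=5+1=6
CMP R2, 8  (cmp 6,8)
JNZ top: taken
R3=4096<<2=16384
R2=6+1=7
CMP R2, 8  (cmp 7,8)
JNZ top: taken
R3=16384<<2=65536
R2=7+1=8
After step 28: R3 = 65536.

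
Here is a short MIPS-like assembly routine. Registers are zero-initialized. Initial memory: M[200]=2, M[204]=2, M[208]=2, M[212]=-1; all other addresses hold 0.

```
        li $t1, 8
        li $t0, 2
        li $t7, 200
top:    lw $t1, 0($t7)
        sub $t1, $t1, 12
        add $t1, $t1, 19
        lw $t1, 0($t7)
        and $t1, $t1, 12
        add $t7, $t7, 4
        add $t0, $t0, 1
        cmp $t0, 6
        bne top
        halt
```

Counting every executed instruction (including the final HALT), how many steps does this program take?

40

$t1=8
$t0=2
$t7=200
$t1=M[200]=2
$t1=2-12=-10
$t1=(-10)+19=9
$t1=M[200]=2
$t1=2&12=0
$t7=200+4=204
$t0=2+1=3
cmp $t0, 6  (cmp 3,6)
bne top: taken
$t1=M[204]=2
$t1=2-12=-10
$t1=(-10)+19=9
$t1=M[204]=2
$t1=2&12=0
$t7=204+4=208
$t0=3+1=4
cmp $t0, 6  (cmp 4,6)
bne top: taken
$t1=M[208]=2
$t1=2-12=-10
$t1=(-10)+19=9
$t1=M[208]=2
$t1=2&12=0
$t7=208+4=212
$t0=4+1=5
cmp $t0, 6  (cmp 5,6)
bne top: taken
$t1=M[212]=-1
$t1=(-1)-12=-13
$t1=(-13)+19=6
$t1=M[212]=-1
$t1=(-1)&12=12
$t7=212+4=216
$t0=5+1=6
cmp $t0, 6  (cmp 6,6)
bne top: not taken
halt.
Total executed instructions: 40.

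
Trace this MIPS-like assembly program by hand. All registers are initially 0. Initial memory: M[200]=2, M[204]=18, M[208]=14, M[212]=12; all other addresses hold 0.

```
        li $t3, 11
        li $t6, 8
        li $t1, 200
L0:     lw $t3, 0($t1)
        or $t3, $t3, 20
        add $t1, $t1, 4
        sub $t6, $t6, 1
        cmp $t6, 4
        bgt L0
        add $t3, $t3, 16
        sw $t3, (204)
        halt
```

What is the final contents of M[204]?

44

li $t3, 11 → $t3=11
li $t6, 8 → $t6=8
li $t1, 200 → $t1=200
lw $t3, 0($t1) → $t3=M[200]=2
or $t3, $t3, 20 → $t3=2|20=22
add $t1, $t1, 4 → $t1=200+4=204
sub $t6, $t6, 1 → $t6=8-1=7
cmp $t6, 4  (cmp 7,4)
bgt L0: taken
lw $t3, 0($t1) → $t3=M[204]=18
or $t3, $t3, 20 → $t3=18|20=22
add $t1, $t1, 4 → $t1=204+4=208
sub $t6, $t6, 1 → $t6=7-1=6
cmp $t6, 4  (cmp 6,4)
bgt L0: taken
lw $t3, 0($t1) → $t3=M[208]=14
or $t3, $t3, 20 → $t3=14|20=30
add $t1, $t1, 4 → $t1=208+4=212
sub $t6, $t6, 1 → $t6=6-1=5
cmp $t6, 4  (cmp 5,4)
bgt L0: taken
lw $t3, 0($t1) → $t3=M[212]=12
or $t3, $t3, 20 → $t3=12|20=28
add $t1, $t1, 4 → $t1=212+4=216
sub $t6, $t6, 1 → $t6=5-1=4
cmp $t6, 4  (cmp 4,4)
bgt L0: not taken
add $t3, $t3, 16 → $t3=28+16=44
sw $t3, (204) → M[204]=44
halt.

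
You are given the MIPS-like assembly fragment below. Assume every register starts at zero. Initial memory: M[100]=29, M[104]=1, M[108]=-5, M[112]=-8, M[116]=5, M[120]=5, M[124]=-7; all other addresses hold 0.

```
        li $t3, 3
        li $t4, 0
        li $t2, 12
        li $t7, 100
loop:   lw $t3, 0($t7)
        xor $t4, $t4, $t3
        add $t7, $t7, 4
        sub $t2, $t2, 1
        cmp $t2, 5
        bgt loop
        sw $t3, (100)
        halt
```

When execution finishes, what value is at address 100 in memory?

-7

after li $t3, 3: $t3=3
after li $t4, 0: $t4=0
after li $t2, 12: $t2=12
after li $t7, 100: $t7=100
after lw $t3, 0($t7): $t3=M[100]=29
after xor $t4, $t4, $t3: $t4=0^29=29
after add $t7, $t7, 4: $t7=100+4=104
after sub $t2, $t2, 1: $t2=12-1=11
cmp $t2, 5  (cmp 11,5)
bgt loop: taken
after lw $t3, 0($t7): $t3=M[104]=1
after xor $t4, $t4, $t3: $t4=29^1=28
after add $t7, $t7, 4: $t7=104+4=108
after sub $t2, $t2, 1: $t2=11-1=10
cmp $t2, 5  (cmp 10,5)
bgt loop: taken
after lw $t3, 0($t7): $t3=M[108]=-5
after xor $t4, $t4, $t3: $t4=28^(-5)=-25
after add $t7, $t7, 4: $t7=108+4=112
after sub $t2, $t2, 1: $t2=10-1=9
cmp $t2, 5  (cmp 9,5)
bgt loop: taken
after lw $t3, 0($t7): $t3=M[112]=-8
after xor $t4, $t4, $t3: $t4=(-25)^(-8)=31
after add $t7, $t7, 4: $t7=112+4=116
after sub $t2, $t2, 1: $t2=9-1=8
cmp $t2, 5  (cmp 8,5)
bgt loop: taken
after lw $t3, 0($t7): $t3=M[116]=5
after xor $t4, $t4, $t3: $t4=31^5=26
after add $t7, $t7, 4: $t7=116+4=120
after sub $t2, $t2, 1: $t2=8-1=7
cmp $t2, 5  (cmp 7,5)
bgt loop: taken
after lw $t3, 0($t7): $t3=M[120]=5
after xor $t4, $t4, $t3: $t4=26^5=31
after add $t7, $t7, 4: $t7=120+4=124
after sub $t2, $t2, 1: $t2=7-1=6
cmp $t2, 5  (cmp 6,5)
bgt loop: taken
after lw $t3, 0($t7): $t3=M[124]=-7
after xor $t4, $t4, $t3: $t4=31^(-7)=-26
after add $t7, $t7, 4: $t7=124+4=128
after sub $t2, $t2, 1: $t2=6-1=5
cmp $t2, 5  (cmp 5,5)
bgt loop: not taken
sw $t3, (100) → M[100]=-7
halt.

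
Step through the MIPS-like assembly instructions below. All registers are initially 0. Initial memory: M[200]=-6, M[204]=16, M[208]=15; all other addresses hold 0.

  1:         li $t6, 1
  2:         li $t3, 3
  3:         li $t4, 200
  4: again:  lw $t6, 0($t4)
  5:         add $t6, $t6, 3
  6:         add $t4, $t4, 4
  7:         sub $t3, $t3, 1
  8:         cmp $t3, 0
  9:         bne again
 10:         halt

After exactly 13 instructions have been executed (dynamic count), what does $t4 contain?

$t6=1
$t3=3
$t4=200
$t6=M[200]=-6
$t6=(-6)+3=-3
$t4=200+4=204
$t3=3-1=2
cmp $t3, 0  (cmp 2,0)
bne again: taken
$t6=M[204]=16
$t6=16+3=19
$t4=204+4=208
$t3=2-1=1
After step 13: $t4 = 208.

208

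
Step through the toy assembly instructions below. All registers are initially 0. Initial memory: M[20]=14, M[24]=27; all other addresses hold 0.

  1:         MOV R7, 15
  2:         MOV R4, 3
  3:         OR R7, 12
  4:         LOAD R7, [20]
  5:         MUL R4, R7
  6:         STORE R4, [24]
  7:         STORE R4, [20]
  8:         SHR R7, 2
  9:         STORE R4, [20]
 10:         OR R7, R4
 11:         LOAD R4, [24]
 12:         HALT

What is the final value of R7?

43

after MOV R7, 15: R7=15
after MOV R4, 3: R4=3
after OR R7, 12: R7=15|12=15
after LOAD R7, [20]: R7=M[20]=14
after MUL R4, R7: R4=3*14=42
STORE R4, [24] → M[24]=42
STORE R4, [20] → M[20]=42
after SHR R7, 2: R7=14>>2=3
STORE R4, [20] → M[20]=42
after OR R7, R4: R7=3|42=43
after LOAD R4, [24]: R4=M[24]=42
halt.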